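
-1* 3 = -3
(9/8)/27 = 1/24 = 0.04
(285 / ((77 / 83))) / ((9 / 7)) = 7885 / 33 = 238.94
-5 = -5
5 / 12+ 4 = 53 / 12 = 4.42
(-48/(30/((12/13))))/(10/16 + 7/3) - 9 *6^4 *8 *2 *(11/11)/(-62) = 430563456/143065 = 3009.57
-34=-34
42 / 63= 2 / 3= 0.67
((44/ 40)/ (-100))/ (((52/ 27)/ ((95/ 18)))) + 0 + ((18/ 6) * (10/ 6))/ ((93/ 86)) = 8885689/ 1934400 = 4.59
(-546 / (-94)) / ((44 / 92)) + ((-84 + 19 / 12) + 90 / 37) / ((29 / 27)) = -138292521 / 2218964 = -62.32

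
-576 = -576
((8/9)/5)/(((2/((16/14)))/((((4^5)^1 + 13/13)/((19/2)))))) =13120/1197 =10.96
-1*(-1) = 1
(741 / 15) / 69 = 247 / 345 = 0.72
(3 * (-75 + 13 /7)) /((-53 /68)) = 104448 /371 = 281.53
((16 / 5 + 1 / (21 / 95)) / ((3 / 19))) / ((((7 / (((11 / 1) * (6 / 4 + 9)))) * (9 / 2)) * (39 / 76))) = 12881924 / 36855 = 349.53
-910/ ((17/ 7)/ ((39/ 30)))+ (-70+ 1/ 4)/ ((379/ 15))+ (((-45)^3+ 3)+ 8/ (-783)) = -1848679903651/ 20179476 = -91611.89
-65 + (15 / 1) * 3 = -20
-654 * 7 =-4578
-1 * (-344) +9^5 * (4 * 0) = 344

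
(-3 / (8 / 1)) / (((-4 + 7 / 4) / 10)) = 5 / 3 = 1.67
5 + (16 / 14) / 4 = 37 / 7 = 5.29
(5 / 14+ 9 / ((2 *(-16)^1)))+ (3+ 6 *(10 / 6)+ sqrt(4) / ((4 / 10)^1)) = 4049 / 224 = 18.08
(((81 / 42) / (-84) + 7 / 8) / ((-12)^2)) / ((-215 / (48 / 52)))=-167 / 6573840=-0.00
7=7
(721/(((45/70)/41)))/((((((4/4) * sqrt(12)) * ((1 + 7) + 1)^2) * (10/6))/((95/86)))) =3931613 * sqrt(3)/62694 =108.62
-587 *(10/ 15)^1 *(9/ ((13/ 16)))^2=-8114688/ 169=-48015.91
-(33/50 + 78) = -3933/50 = -78.66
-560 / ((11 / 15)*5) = -1680 / 11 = -152.73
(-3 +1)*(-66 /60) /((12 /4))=11 /15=0.73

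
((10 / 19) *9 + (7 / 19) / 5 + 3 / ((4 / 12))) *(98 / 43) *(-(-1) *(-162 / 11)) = -20829312 / 44935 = -463.54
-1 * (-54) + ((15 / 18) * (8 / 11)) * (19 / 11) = 19982 / 363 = 55.05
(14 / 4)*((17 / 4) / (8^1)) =119 / 64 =1.86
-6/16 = -3/8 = -0.38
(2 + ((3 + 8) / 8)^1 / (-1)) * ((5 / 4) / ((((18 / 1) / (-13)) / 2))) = -325 / 288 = -1.13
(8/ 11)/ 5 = 8/ 55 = 0.15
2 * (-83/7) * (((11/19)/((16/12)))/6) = -913/532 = -1.72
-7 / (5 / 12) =-84 / 5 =-16.80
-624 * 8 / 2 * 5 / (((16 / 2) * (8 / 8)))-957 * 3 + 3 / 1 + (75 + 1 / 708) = -3081923 / 708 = -4353.00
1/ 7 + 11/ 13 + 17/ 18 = 3167/ 1638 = 1.93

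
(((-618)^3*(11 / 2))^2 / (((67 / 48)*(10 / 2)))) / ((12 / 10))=13481748355139399808 / 67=201220124703573131.46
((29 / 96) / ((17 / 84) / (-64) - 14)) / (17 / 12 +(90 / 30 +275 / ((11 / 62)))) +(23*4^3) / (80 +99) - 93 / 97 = 177123317407397 / 24381410967959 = 7.26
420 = 420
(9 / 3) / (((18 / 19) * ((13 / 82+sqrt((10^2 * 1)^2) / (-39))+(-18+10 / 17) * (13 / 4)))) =-9061 / 168803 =-0.05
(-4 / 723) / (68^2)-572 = -478070737 / 835788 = -572.00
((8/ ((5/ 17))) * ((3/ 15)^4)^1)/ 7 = 136/ 21875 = 0.01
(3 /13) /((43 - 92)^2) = 3 /31213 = 0.00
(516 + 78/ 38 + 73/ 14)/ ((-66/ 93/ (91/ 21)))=-56093167/ 17556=-3195.10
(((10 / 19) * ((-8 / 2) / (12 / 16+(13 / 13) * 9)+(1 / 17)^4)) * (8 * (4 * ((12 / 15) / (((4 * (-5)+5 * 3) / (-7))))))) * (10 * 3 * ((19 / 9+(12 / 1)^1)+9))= -76628615168 / 14282091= -5365.36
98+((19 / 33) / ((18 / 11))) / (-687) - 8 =3338801 / 37098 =90.00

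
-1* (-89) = 89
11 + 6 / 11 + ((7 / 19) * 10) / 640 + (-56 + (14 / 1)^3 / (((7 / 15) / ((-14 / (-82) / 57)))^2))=-18940942233 / 427216064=-44.34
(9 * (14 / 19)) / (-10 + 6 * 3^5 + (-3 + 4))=2 / 437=0.00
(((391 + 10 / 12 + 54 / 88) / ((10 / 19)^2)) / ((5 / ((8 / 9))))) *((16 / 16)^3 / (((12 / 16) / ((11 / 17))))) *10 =74803532 / 34425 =2172.94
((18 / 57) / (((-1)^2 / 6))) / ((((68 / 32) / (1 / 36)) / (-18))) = -144 / 323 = -0.45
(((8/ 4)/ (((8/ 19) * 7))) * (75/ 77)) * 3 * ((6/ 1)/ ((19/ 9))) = 6075/ 1078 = 5.64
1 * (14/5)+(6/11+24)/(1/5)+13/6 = 42139/330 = 127.69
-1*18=-18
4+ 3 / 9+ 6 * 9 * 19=3091 / 3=1030.33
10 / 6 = 5 / 3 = 1.67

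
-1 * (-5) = 5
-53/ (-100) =53/ 100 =0.53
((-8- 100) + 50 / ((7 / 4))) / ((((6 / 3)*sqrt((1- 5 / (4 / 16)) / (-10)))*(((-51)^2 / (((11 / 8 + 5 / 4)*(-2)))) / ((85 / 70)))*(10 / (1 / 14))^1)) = 139*sqrt(190) / 3798480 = 0.00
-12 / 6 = -2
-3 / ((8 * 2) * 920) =-0.00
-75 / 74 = -1.01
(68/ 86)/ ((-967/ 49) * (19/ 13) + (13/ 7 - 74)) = -637/ 81356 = -0.01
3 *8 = 24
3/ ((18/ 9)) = 3/ 2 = 1.50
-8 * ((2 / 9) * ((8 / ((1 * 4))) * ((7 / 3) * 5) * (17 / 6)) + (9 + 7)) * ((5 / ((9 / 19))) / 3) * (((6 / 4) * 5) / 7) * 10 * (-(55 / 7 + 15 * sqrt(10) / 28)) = 59042500 * sqrt(10) / 11907 + 2597870000 / 35721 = 88407.28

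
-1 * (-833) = 833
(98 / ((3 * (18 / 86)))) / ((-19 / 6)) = -8428 / 171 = -49.29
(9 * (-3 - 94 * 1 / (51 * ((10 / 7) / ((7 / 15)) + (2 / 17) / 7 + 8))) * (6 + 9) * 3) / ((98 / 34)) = -33529185 / 75362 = -444.91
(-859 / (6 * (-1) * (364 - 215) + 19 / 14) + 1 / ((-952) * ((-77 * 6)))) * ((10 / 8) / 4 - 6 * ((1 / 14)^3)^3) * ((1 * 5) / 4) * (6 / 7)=85377513139466779985 / 264980429784823717888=0.32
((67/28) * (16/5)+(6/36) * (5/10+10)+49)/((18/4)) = 8177/630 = 12.98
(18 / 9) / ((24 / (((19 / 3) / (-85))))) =-0.01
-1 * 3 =-3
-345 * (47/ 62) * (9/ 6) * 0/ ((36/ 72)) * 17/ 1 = 0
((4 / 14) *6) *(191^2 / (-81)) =-145924 / 189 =-772.08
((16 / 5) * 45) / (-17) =-144 / 17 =-8.47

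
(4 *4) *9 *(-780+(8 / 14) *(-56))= -116928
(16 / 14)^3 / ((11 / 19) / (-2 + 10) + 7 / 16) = 2.93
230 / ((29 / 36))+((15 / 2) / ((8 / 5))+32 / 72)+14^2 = 2032247 / 4176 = 486.65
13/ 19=0.68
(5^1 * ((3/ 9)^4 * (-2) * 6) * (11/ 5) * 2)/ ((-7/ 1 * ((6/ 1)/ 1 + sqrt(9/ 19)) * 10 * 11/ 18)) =304/ 23625 - 8 * sqrt(19)/ 23625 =0.01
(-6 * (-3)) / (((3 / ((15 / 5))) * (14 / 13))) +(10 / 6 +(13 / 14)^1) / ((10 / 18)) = 1497 / 70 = 21.39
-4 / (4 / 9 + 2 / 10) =-180 / 29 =-6.21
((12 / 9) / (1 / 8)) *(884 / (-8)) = -3536 / 3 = -1178.67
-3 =-3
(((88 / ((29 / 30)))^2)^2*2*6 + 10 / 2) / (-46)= -17916250.78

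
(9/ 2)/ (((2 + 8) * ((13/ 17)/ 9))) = 1377/ 260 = 5.30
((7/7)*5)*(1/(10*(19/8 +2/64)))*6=96/77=1.25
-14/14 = -1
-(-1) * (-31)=-31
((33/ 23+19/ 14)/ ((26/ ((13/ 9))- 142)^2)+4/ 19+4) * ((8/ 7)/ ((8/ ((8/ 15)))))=12777511/ 39828180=0.32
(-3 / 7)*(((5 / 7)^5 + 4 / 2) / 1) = -110217 / 117649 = -0.94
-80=-80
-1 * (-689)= 689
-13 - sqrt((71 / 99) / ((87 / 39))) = -13 - sqrt(294437) / 957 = -13.57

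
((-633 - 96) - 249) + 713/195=-189997/195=-974.34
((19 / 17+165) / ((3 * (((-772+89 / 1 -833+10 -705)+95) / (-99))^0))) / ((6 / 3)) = 1412 / 51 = 27.69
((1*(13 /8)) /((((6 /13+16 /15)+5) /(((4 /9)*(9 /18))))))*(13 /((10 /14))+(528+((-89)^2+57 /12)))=28635191 /61104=468.63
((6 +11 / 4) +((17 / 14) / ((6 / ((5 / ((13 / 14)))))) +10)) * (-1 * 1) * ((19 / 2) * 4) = -58805 / 78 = -753.91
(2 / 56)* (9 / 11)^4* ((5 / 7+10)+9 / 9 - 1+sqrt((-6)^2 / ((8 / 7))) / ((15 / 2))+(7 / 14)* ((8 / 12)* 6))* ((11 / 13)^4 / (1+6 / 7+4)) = 6561* sqrt(14) / 23420020+583929 / 32788028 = 0.02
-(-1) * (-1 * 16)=-16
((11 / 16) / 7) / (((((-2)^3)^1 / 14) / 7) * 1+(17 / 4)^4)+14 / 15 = 69454 / 74391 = 0.93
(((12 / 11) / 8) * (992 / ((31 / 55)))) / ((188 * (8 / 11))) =165 / 94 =1.76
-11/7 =-1.57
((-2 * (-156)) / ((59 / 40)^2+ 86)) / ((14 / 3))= 0.76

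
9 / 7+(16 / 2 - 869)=-6018 / 7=-859.71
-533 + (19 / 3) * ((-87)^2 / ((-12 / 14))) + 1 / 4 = -225837 / 4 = -56459.25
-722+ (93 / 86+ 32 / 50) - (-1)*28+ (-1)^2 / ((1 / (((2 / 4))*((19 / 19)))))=-743662 / 1075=-691.78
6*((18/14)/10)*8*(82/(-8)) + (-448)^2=200640.74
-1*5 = -5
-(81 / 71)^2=-6561 / 5041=-1.30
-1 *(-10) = 10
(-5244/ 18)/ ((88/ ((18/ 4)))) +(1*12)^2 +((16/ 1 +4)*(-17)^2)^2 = 2939950561/ 88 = 33408529.10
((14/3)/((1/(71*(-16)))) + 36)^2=249513616/9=27723735.11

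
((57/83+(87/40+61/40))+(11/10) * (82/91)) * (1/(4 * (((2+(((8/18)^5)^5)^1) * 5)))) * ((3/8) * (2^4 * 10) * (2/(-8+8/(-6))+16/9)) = 19148925918191362287379880037147/1518239381480786608328400865240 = 12.61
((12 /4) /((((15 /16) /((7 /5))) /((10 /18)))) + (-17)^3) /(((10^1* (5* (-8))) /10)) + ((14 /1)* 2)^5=30978883373 /1800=17210490.76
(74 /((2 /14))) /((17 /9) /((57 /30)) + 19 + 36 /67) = 5934726 /235229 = 25.23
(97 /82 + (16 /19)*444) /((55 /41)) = 584371 /2090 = 279.60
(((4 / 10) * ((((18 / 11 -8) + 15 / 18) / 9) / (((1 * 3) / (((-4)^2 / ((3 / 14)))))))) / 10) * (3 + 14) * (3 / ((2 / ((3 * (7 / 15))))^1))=-486472 / 22275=-21.84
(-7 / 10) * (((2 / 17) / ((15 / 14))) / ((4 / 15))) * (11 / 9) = -539 / 1530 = -0.35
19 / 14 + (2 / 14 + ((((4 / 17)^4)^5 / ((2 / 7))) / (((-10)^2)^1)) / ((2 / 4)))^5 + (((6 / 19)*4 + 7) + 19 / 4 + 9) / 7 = 62272399268496931078752000576971472844599814436598028636559979461987282952410083623484215537868961652564404132187876883493135291399382351 / 13832350133133046192547053615841472692066901179575741334613660223637148740009489518773504487923940412153729522024583617709210286445312500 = 4.50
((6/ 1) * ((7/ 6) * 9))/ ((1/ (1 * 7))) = 441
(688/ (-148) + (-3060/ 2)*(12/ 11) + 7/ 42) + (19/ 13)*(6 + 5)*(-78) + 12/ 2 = -7134481/ 2442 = -2921.57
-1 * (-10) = 10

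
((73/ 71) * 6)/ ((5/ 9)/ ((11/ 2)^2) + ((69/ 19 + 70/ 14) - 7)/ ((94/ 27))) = 851889852/ 67252123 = 12.67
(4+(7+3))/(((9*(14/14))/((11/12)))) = 77/54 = 1.43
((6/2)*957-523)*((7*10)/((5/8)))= 262976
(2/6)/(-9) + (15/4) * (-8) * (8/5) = -1297/27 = -48.04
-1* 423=-423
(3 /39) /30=1 /390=0.00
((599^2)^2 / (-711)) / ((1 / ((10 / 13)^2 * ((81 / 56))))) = -28966085460225 / 186914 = -154970122.41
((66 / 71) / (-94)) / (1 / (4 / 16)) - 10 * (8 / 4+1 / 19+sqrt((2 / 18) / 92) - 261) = 656720973 / 253612 - 5 * sqrt(23) / 69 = 2589.12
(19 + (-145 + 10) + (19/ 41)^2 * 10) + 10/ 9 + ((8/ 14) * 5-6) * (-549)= 170788414/ 105903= 1612.69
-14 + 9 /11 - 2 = -167 /11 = -15.18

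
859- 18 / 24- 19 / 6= 10261 / 12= 855.08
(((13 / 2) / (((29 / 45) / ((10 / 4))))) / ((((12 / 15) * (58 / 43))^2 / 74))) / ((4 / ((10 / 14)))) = 286.16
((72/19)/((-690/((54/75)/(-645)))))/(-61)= -72/716406875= -0.00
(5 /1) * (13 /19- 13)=-1170 /19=-61.58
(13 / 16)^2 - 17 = -4183 / 256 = -16.34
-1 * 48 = -48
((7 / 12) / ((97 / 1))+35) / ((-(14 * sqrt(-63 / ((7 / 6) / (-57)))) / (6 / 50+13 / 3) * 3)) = -0.07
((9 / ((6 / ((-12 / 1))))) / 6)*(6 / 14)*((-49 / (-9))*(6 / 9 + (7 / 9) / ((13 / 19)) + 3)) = -3934 / 117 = -33.62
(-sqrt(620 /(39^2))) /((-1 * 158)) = sqrt(155) /3081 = 0.00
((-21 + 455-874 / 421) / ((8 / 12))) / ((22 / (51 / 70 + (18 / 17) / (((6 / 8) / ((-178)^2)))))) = 725950562706 / 551089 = 1317301.86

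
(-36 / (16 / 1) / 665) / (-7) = 9 / 18620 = 0.00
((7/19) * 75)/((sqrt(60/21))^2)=735/76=9.67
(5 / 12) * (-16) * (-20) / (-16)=-25 / 3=-8.33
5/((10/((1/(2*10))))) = 0.02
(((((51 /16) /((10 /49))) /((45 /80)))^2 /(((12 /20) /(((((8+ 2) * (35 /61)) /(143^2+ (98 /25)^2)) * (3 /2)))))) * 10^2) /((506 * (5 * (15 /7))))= 106251753125 /10659146624478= 0.01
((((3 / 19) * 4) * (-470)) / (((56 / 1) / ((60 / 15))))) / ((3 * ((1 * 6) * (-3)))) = 470 / 1197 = 0.39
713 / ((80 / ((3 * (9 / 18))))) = 2139 / 160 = 13.37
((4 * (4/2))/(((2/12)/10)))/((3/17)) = 2720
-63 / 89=-0.71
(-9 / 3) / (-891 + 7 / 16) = 48 / 14249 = 0.00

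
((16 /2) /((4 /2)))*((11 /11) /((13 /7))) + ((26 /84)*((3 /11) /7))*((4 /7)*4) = 106996 /49049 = 2.18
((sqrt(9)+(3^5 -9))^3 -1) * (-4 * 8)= -425985664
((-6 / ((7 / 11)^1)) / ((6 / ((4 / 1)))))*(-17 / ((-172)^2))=187 / 51772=0.00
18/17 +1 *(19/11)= 521/187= 2.79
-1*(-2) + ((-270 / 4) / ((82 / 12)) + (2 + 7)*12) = 100.12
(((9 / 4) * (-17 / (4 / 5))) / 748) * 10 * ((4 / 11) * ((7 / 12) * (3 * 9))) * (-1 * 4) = 14175 / 968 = 14.64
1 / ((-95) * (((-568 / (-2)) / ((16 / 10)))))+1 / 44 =33637 / 1483900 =0.02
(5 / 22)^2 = 25 / 484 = 0.05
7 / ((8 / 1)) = 7 / 8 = 0.88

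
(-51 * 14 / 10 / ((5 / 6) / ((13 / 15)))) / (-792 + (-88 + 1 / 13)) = 40222 / 476625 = 0.08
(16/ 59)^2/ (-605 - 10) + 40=85632344/ 2140815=40.00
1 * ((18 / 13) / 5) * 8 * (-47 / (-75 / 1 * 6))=376 / 1625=0.23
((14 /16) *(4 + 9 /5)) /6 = 203 /240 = 0.85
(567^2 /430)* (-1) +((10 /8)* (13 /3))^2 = -22238833 /30960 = -718.31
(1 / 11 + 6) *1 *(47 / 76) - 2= 1477 / 836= 1.77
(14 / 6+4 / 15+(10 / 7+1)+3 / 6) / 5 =387 / 350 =1.11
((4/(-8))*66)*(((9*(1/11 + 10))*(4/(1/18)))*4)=-863136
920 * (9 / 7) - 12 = 8196 / 7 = 1170.86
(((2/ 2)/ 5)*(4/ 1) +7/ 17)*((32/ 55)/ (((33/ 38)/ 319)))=3632192/ 14025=258.98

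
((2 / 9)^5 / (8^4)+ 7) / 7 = 52907905 / 52907904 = 1.00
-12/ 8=-3/ 2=-1.50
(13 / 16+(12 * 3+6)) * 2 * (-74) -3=-25357 / 4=-6339.25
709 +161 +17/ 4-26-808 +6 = 185/ 4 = 46.25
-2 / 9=-0.22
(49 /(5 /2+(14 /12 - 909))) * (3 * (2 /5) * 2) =-63 /485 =-0.13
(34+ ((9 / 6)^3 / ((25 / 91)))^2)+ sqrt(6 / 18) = sqrt(3) / 3+ 7396849 / 40000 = 185.50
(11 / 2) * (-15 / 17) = -165 / 34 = -4.85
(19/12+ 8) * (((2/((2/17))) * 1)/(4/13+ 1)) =1495/12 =124.58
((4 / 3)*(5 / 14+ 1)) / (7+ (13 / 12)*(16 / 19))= 722 / 3157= 0.23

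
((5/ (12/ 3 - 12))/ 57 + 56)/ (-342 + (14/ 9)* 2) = -76593/ 463600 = -0.17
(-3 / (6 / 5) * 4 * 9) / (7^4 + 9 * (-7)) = -45 / 1169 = -0.04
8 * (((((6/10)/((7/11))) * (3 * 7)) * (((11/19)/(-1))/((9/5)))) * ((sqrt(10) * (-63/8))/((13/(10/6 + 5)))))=50820 * sqrt(10)/247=650.64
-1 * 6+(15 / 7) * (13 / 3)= 23 / 7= 3.29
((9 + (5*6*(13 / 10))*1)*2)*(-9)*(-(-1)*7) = -6048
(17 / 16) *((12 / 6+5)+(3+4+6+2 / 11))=1887 / 88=21.44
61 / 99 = 0.62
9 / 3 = 3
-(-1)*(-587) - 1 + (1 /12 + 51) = -6443 /12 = -536.92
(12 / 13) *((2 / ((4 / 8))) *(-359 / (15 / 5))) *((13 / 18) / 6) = -1436 / 27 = -53.19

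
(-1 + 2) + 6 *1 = 7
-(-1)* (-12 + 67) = 55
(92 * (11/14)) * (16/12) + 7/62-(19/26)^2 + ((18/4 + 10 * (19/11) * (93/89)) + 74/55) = 258186814231/2154172020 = 119.85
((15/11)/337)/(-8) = -15/29656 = -0.00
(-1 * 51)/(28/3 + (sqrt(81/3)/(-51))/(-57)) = -446945436/81793933 + 49419 * sqrt(3)/81793933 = -5.46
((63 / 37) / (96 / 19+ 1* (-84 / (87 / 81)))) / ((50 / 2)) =-11571 / 12428300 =-0.00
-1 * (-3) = 3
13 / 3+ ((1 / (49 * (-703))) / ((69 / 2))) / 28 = 48065047 / 11091934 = 4.33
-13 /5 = -2.60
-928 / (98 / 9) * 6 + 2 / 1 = -24958 / 49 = -509.35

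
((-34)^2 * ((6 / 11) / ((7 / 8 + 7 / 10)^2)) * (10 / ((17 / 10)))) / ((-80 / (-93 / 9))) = 8432000 / 43659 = 193.13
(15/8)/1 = 15/8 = 1.88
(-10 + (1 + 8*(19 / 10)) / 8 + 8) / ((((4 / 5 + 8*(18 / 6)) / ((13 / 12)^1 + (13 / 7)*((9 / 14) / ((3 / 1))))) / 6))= 0.01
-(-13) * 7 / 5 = 91 / 5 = 18.20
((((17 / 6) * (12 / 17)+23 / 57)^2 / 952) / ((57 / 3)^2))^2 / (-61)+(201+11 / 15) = 201.73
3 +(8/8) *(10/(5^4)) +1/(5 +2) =2764/875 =3.16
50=50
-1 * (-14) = 14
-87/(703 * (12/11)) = -319/2812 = -0.11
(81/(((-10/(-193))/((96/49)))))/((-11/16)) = -12006144/2695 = -4454.97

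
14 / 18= 7 / 9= 0.78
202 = 202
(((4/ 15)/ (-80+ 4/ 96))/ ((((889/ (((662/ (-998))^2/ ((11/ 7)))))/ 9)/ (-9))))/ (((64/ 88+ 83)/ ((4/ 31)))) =378642816/ 2887685290228105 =0.00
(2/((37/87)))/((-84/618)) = -8961/259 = -34.60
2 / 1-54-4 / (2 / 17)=-86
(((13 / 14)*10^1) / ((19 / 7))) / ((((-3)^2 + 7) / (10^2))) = 1625 / 76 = 21.38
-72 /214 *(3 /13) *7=-756 /1391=-0.54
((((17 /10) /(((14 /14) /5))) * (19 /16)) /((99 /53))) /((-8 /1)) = -17119 /25344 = -0.68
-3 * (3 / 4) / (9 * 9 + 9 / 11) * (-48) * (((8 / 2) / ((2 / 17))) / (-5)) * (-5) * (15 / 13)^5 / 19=34080750 / 7054567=4.83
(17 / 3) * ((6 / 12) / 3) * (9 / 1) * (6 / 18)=17 / 6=2.83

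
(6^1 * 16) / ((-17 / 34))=-192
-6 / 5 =-1.20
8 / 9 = 0.89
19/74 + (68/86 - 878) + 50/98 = -136653137/155918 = -876.44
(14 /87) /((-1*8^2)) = -7 /2784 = -0.00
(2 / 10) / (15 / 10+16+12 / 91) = 182 / 16045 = 0.01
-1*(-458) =458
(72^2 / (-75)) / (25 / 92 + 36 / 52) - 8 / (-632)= -163239527 / 2277175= -71.69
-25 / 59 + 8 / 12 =43 / 177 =0.24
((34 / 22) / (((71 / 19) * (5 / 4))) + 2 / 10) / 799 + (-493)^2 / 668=758337354419 / 2084223460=363.85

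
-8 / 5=-1.60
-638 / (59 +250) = -638 / 309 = -2.06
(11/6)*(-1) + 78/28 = 20/21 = 0.95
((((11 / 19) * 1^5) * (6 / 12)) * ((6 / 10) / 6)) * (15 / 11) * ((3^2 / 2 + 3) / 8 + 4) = 237 / 1216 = 0.19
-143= -143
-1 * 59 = -59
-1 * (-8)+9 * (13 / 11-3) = -92 / 11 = -8.36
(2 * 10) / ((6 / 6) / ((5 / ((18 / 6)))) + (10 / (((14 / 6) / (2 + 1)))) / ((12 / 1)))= 1400 / 117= 11.97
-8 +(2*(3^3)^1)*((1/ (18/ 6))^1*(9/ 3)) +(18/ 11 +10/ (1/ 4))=964/ 11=87.64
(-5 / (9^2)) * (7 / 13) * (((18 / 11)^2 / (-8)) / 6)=35 / 18876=0.00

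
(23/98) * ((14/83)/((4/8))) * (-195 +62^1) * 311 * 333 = -90514062/83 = -1090530.87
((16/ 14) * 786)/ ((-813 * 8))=-262/ 1897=-0.14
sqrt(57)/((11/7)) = 7 * sqrt(57)/11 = 4.80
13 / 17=0.76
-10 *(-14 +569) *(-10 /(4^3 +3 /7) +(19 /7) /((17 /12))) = -524463900 /53669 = -9772.19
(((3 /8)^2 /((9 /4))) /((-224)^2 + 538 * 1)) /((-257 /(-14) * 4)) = 0.00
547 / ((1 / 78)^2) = 3327948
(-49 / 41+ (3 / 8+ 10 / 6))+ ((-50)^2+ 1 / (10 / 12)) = 12310069 / 4920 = 2502.05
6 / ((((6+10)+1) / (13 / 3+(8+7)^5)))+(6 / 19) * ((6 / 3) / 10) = 432846322 / 1615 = 268016.30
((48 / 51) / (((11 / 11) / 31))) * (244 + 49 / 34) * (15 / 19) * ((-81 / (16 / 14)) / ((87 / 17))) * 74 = -54271624050 / 9367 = -5793917.37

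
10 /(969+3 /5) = 25 /2424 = 0.01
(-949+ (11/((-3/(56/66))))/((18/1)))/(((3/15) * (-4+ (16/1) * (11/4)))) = -76883/648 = -118.65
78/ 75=26/ 25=1.04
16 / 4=4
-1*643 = -643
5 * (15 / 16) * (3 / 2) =225 / 32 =7.03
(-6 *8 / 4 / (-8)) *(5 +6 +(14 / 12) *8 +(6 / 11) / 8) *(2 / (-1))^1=-2693 / 44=-61.20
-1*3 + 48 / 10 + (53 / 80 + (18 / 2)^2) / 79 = 17909 / 6320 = 2.83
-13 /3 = -4.33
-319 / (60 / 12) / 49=-319 / 245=-1.30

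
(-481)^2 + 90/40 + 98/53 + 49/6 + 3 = 147155305/636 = 231376.27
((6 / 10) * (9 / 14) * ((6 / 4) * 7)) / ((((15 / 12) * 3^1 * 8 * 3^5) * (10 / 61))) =61 / 18000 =0.00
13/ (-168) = -13/ 168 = -0.08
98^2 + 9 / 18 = 19209 / 2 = 9604.50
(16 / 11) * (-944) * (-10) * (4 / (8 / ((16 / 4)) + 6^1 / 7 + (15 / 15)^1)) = 4229120 / 297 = 14239.46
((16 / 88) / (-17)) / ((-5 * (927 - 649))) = 1 / 129965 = 0.00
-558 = -558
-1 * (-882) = 882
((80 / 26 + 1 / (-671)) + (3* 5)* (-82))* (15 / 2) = -160536945 / 17446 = -9201.93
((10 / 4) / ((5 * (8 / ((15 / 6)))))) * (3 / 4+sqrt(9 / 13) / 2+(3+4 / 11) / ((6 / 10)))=15 * sqrt(13) / 832+4195 / 4224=1.06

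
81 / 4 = 20.25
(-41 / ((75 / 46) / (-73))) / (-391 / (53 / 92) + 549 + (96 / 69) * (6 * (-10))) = -167829482 / 19491375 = -8.61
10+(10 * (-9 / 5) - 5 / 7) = -61 / 7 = -8.71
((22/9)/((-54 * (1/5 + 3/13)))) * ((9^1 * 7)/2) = -715/216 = -3.31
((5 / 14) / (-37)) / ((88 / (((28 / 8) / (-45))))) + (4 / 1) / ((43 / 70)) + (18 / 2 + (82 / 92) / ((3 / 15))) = 2314841165 / 115926624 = 19.97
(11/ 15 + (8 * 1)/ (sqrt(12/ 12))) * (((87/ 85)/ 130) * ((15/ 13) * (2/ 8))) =11397/ 574600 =0.02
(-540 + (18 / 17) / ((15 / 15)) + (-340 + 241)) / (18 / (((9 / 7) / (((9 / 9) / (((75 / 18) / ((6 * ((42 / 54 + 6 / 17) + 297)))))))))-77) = -90375 / 840553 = -0.11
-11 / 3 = -3.67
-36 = -36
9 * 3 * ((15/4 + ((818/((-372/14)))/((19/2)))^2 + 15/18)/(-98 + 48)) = -8.15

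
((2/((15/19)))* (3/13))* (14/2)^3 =13034/65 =200.52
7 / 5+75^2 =28132 / 5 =5626.40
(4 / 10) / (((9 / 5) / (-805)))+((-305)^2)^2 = 77882854015 / 9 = 8653650446.11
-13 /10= -1.30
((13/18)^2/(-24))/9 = -169/69984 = -0.00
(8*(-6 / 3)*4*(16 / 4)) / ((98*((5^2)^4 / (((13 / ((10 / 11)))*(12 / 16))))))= -6864 / 95703125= -0.00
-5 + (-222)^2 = 49279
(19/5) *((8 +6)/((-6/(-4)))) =35.47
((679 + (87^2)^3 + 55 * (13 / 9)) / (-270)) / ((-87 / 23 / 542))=24325129040548331 / 105705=230122785493.10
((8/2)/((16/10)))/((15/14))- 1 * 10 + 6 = -5/3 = -1.67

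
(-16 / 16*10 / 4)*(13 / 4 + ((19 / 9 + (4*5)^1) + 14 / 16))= -9445 / 144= -65.59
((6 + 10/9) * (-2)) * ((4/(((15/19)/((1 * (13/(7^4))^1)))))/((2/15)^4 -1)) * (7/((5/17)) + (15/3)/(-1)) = 68582400/9347093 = 7.34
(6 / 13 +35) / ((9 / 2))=922 / 117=7.88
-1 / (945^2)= -1 / 893025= -0.00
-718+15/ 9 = -2149/ 3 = -716.33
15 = 15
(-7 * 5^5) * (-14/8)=153125/4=38281.25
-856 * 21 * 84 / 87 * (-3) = 1509984 / 29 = 52068.41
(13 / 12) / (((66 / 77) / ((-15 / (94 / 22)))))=-5005 / 1128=-4.44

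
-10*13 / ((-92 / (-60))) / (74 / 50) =-57.29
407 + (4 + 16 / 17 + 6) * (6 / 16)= 27955 / 68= 411.10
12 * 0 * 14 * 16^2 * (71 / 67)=0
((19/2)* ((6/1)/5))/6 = 1.90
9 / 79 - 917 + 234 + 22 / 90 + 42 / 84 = -4850027 / 7110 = -682.14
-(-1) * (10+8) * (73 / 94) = 657 / 47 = 13.98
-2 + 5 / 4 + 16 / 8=5 / 4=1.25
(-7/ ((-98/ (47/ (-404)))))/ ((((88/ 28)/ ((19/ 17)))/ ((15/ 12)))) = -0.00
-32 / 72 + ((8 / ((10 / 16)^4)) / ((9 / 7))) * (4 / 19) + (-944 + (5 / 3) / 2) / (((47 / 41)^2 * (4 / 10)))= -1686776404031 / 944347500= -1786.18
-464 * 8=-3712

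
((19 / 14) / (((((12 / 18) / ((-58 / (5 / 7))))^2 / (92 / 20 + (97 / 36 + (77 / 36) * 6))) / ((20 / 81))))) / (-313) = -405243419 / 1267650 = -319.68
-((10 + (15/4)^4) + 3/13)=-692173/3328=-207.98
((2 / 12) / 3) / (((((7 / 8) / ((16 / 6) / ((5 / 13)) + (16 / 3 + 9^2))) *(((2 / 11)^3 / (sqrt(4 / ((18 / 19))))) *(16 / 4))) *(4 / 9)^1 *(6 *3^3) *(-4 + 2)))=-1862069 *sqrt(38) / 3265920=-3.51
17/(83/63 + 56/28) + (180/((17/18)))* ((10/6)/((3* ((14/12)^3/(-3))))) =-237532599/1218679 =-194.91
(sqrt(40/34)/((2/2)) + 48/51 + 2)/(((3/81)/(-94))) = -126900/17 - 5076 * sqrt(85)/17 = -10217.55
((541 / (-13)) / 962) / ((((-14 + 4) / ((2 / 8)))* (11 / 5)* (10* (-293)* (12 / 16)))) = -0.00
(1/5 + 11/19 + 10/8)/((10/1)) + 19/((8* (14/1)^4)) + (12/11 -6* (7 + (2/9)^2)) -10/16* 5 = -1913202015383/43356297600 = -44.13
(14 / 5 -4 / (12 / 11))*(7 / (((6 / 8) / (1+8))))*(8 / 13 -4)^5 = 4617654272 / 142805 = 32335.38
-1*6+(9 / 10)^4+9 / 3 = -23439 / 10000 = -2.34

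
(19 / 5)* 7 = 133 / 5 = 26.60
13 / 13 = 1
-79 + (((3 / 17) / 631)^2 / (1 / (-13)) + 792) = 82043861060 / 115068529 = 713.00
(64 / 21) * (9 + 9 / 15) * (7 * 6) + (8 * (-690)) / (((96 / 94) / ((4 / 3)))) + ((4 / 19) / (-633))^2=-4323454077244 / 723243645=-5977.87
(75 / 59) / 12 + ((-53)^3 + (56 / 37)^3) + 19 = -1779421896963 / 11954108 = -148854.43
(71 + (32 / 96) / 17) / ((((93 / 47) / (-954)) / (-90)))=1624032360 / 527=3081655.33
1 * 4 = 4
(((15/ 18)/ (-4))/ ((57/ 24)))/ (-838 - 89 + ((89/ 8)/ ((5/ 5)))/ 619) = 4952/ 52330731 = 0.00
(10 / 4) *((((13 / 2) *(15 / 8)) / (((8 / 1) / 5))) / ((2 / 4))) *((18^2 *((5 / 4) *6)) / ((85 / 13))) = 14154.53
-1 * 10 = -10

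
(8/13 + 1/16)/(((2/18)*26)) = 1269/5408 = 0.23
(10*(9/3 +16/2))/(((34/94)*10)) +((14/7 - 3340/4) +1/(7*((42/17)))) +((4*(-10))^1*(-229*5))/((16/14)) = 196283803/4998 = 39272.47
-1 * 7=-7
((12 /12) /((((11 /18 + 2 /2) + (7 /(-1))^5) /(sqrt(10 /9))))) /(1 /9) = -54 * sqrt(10) /302497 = -0.00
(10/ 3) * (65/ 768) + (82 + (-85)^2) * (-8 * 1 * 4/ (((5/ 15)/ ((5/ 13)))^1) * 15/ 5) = -12121431935/ 14976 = -809390.49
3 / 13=0.23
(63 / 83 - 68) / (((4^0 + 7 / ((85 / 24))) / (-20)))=9487700 / 20999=451.82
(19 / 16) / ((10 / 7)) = 133 / 160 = 0.83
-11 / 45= -0.24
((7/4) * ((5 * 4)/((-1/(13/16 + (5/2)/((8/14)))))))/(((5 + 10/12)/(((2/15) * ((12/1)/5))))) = -249/25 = -9.96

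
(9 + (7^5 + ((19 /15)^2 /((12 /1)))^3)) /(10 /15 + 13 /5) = 330989375045881 /64297800000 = 5147.76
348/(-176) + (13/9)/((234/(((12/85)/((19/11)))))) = -3792667/1918620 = -1.98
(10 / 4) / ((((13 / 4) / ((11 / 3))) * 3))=110 / 117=0.94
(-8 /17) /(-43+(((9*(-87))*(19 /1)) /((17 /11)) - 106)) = 0.00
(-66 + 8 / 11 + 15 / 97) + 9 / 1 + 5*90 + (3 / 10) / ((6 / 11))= 8417177 / 21340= 394.43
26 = 26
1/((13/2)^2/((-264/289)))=-0.02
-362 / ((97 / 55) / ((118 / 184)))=-587345 / 4462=-131.63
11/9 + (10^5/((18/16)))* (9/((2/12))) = 43200011/9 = 4800001.22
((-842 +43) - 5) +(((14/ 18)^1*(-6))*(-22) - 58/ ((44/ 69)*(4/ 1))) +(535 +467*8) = 936389/ 264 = 3546.93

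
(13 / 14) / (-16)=-13 / 224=-0.06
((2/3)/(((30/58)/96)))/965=1856/14475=0.13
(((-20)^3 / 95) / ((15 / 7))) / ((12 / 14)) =-7840 / 171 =-45.85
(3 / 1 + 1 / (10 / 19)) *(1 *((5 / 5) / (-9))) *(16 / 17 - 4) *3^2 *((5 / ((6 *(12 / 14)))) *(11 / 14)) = 11.45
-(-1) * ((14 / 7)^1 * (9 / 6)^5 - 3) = 195 / 16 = 12.19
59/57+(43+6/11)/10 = 33793/6270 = 5.39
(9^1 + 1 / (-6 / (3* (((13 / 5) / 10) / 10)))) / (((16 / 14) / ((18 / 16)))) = 566181 / 64000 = 8.85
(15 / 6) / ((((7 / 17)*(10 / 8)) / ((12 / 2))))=29.14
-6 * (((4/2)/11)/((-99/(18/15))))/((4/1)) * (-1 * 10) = -4/121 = -0.03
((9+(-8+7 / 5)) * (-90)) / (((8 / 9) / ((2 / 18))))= -27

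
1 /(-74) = -1 /74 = -0.01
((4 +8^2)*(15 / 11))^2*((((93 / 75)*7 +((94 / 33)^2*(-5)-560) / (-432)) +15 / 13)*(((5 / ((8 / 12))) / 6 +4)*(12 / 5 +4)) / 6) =13886748428336 / 25694955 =540446.50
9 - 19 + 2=-8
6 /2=3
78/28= 39/14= 2.79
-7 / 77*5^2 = -25 / 11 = -2.27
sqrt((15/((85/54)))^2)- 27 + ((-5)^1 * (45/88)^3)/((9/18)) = -108944217/5792512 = -18.81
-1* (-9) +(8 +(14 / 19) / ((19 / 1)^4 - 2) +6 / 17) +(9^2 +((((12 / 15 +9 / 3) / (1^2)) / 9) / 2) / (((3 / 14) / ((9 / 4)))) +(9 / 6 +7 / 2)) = 38089248403 / 360797460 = 105.57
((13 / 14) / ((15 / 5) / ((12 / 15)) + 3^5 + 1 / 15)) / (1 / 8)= 3120 / 103663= 0.03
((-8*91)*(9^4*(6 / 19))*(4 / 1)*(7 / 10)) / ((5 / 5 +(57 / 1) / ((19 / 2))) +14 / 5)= -8188128 / 19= -430954.11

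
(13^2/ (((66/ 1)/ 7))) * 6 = 1183/ 11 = 107.55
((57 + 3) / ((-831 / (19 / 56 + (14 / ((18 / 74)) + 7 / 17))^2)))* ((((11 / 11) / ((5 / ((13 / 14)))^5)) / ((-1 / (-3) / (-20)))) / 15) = 92664033636135013 / 427207528807920000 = 0.22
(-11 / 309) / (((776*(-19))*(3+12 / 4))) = 11 / 27335376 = 0.00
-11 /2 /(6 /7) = -77 /12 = -6.42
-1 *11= -11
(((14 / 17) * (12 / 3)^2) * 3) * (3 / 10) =1008 / 85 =11.86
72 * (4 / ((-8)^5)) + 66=67575 / 1024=65.99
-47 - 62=-109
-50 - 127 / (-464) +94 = 20543 / 464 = 44.27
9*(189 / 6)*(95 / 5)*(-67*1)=-721791 / 2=-360895.50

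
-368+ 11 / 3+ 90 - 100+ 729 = 1064 / 3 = 354.67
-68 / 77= -0.88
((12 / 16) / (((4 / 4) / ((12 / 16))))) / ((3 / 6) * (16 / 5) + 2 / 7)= 105 / 352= 0.30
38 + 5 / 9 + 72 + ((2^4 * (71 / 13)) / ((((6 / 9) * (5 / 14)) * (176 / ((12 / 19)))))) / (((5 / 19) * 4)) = 3597382 / 32175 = 111.81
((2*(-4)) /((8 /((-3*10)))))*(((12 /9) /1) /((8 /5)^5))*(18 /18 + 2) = 46875 /4096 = 11.44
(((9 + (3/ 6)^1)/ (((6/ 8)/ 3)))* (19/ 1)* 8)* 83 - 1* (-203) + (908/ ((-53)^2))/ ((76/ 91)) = 25597339338/ 53371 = 479611.39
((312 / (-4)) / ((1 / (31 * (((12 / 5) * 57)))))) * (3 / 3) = -1653912 / 5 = -330782.40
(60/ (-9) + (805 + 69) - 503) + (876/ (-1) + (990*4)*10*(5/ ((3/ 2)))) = 394465/ 3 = 131488.33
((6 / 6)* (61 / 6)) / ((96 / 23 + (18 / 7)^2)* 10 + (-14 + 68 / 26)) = 893711 / 8480904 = 0.11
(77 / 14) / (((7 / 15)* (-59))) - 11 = -9251 / 826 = -11.20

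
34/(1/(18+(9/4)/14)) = 617.46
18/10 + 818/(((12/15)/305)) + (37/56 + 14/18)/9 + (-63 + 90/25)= 7071738757/22680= 311805.06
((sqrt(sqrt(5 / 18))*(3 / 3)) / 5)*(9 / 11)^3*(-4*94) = -45684*2^(3 / 4)*sqrt(3)*5^(1 / 4) / 6655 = -29.90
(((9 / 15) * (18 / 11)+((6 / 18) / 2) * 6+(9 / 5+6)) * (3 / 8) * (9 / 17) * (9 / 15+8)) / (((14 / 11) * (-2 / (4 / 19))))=-312309 / 226100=-1.38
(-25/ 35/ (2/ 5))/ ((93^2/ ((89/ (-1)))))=2225/ 121086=0.02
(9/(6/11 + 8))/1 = 99/94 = 1.05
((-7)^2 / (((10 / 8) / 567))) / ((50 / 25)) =55566 / 5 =11113.20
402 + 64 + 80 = 546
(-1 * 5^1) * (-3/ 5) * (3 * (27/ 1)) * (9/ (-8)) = -2187/ 8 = -273.38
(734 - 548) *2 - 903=-531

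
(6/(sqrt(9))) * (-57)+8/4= -112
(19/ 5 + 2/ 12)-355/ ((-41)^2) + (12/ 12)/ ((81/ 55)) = 6038053/ 1361610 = 4.43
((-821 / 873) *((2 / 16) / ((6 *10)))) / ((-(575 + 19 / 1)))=821 / 248909760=0.00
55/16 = 3.44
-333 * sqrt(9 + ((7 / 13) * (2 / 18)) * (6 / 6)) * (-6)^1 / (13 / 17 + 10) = 7548 * sqrt(3445) / 793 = 558.67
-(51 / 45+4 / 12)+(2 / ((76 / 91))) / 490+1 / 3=-1801 / 1596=-1.13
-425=-425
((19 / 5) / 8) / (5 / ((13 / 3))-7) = -13 / 160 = -0.08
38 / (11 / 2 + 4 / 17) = 1292 / 195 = 6.63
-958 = -958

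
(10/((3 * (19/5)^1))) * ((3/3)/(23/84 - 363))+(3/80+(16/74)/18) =726287609/15422189040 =0.05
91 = 91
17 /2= 8.50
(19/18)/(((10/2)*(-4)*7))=-19/2520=-0.01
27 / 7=3.86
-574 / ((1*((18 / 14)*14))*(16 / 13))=-3731 / 144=-25.91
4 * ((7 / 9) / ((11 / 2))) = 56 / 99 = 0.57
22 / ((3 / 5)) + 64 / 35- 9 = 29.50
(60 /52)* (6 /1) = 90 /13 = 6.92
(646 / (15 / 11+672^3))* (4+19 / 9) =390830 / 30042980487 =0.00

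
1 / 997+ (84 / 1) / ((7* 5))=11969 / 4985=2.40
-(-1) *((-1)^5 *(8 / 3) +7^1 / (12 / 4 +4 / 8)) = -2 / 3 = -0.67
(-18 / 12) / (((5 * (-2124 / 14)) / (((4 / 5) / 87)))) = 7 / 384975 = 0.00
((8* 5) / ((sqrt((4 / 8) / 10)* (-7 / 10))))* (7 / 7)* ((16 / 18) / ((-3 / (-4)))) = -25600* sqrt(5) / 189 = -302.87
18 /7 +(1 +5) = 8.57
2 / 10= 1 / 5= 0.20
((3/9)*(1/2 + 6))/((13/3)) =1/2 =0.50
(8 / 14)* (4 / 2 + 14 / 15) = 176 / 105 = 1.68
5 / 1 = 5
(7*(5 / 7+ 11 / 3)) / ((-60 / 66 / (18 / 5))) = -3036 / 25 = -121.44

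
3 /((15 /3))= 3 /5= 0.60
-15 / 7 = -2.14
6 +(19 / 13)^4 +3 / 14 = 4309301 / 399854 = 10.78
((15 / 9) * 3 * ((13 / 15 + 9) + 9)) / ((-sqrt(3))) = -283 * sqrt(3) / 9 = -54.46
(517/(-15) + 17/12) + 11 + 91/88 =-9247/440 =-21.02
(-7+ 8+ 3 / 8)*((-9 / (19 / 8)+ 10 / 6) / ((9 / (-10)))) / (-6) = -6655 / 12312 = -0.54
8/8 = 1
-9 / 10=-0.90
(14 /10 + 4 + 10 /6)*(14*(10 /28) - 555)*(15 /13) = -4484.62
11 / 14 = 0.79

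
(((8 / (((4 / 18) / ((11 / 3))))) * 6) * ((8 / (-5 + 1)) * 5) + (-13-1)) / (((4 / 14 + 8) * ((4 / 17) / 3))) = -1416219 / 116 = -12208.78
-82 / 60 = -41 / 30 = -1.37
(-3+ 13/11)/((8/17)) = -85/22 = -3.86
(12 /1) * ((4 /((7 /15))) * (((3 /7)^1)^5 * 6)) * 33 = 34642080 /117649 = 294.45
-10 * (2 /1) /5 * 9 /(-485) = 36 /485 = 0.07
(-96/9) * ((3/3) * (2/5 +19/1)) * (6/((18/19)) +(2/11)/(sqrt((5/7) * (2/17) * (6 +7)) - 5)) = -366914528/281655 +6208 * sqrt(15470)/469425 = -1301.06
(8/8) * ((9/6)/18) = 1/12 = 0.08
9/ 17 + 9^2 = 1386/ 17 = 81.53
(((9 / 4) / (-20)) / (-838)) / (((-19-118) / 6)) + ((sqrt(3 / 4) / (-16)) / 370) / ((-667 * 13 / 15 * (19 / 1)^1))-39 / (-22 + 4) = 3 * sqrt(3) / 390125632 + 29849479 / 13776720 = 2.17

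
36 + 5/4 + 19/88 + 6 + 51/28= 27897/616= 45.29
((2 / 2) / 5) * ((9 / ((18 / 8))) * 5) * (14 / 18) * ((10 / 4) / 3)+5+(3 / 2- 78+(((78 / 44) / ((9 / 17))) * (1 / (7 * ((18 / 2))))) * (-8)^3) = -133223 / 1386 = -96.12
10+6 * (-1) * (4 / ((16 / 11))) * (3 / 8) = 61 / 16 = 3.81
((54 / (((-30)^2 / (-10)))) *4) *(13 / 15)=-52 / 25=-2.08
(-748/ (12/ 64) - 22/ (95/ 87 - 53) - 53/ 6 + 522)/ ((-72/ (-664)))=-977104303/ 30483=-32054.07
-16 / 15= -1.07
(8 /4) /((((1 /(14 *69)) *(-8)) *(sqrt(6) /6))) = -483 *sqrt(6) /2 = -591.55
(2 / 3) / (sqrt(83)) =2 * sqrt(83) / 249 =0.07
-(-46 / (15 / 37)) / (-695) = -0.16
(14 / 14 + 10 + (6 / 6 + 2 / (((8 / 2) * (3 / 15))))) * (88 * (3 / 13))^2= 1010592 / 169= 5979.83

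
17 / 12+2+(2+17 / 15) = 131 / 20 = 6.55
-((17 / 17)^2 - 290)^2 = -83521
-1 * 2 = -2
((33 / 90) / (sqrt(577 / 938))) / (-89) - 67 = -67 - 11 * sqrt(541226) / 1540590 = -67.01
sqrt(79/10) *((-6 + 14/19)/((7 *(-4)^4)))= -5 *sqrt(790)/17024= -0.01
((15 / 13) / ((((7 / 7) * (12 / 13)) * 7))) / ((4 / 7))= 5 / 16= 0.31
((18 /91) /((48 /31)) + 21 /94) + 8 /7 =51119 /34216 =1.49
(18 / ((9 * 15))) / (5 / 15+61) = 1 / 460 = 0.00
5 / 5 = 1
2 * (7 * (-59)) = -826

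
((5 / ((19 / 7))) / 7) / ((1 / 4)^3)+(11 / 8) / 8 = 20689 / 1216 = 17.01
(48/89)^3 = 110592/704969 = 0.16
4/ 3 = 1.33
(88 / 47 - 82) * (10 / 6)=-18830 / 141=-133.55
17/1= 17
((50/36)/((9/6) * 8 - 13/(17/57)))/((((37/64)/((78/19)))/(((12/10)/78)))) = -5440/1132533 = -0.00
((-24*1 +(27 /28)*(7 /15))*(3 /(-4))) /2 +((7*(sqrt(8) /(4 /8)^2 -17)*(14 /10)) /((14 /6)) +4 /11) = -109481 /1760 +168*sqrt(2) /5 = -14.69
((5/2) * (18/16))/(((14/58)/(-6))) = -3915/56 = -69.91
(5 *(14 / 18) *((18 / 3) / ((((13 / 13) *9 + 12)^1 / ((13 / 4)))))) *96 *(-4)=-4160 / 3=-1386.67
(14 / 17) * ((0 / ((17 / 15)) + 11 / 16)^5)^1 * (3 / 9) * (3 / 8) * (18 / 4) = 10146213 / 142606336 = 0.07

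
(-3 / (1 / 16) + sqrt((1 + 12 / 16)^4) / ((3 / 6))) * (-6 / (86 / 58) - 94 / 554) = 16823365 / 95288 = 176.55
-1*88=-88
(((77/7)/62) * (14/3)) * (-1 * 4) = -308/93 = -3.31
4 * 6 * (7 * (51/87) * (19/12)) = 155.93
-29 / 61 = -0.48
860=860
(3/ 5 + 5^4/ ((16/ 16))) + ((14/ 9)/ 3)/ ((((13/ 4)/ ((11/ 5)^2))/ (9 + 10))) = 5618384/ 8775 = 640.27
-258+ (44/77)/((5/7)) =-1286/5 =-257.20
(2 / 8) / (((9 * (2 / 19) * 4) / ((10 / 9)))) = 95 / 1296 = 0.07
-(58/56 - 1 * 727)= 20327/28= 725.96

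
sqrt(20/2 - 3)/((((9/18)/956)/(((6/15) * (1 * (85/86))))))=32504 * sqrt(7)/43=1999.94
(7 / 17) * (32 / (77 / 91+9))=1.34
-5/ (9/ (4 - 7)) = 5/ 3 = 1.67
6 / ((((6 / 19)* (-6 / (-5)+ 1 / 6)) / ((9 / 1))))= 5130 / 41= 125.12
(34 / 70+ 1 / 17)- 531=-315621 / 595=-530.46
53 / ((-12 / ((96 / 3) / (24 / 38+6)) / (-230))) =926440 / 189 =4901.80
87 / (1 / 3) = 261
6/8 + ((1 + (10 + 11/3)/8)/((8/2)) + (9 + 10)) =1961/96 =20.43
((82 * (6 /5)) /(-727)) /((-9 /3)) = 164 /3635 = 0.05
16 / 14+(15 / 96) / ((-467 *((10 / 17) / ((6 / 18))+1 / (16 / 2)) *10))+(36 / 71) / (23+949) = 14731384013 / 12884279688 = 1.14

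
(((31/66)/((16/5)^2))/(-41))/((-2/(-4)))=-775/346368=-0.00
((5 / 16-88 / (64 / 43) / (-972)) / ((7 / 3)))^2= 8427409 / 329204736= 0.03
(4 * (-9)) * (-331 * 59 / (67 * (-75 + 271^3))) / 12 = 58587 / 1333463212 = 0.00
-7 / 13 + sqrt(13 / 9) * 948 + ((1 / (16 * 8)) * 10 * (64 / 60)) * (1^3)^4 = -71 / 156 + 316 * sqrt(13) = 1138.90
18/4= 9/2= 4.50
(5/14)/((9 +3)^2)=5/2016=0.00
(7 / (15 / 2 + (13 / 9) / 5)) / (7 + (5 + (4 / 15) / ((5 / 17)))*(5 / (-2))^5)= -60480 / 38346803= -0.00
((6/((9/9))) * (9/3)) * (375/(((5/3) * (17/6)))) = 24300/17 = 1429.41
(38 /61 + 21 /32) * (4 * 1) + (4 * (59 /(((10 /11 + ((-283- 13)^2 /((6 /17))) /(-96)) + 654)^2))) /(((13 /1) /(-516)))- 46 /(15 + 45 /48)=2.23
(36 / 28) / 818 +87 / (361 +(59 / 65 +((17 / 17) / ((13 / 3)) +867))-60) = 8266119 / 108785411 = 0.08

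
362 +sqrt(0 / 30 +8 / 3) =2*sqrt(6) / 3 +362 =363.63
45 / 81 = 5 / 9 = 0.56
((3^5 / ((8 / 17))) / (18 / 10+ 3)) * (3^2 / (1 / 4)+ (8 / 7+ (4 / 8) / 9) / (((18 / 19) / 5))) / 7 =8159405 / 12544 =650.46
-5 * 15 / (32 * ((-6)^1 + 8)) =-75 / 64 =-1.17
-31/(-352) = 31/352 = 0.09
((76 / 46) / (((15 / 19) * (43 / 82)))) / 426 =0.01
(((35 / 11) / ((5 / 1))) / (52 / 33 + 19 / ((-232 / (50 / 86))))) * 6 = 2.50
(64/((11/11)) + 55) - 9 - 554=-444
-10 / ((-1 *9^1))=10 / 9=1.11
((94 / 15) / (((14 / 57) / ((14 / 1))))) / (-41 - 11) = -893 / 130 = -6.87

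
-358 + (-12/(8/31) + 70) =-669/2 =-334.50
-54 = -54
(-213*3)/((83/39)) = -300.25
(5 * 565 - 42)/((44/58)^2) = 19343/4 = 4835.75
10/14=5/7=0.71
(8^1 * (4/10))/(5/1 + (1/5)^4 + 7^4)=2000/1503751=0.00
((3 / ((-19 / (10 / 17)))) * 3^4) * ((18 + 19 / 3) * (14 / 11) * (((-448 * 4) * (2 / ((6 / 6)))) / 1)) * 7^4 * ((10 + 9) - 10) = 18044438719.37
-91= -91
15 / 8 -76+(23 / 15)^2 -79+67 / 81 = -2429137 / 16200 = -149.95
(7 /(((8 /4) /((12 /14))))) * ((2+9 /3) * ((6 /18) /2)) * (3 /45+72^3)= 933120.17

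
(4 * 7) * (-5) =-140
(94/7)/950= 0.01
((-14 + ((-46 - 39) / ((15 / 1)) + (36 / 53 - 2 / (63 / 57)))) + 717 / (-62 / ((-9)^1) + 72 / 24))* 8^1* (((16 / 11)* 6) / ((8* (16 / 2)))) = 1862584 / 33019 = 56.41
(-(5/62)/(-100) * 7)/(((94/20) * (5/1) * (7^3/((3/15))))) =1/7139300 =0.00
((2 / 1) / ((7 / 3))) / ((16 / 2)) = 3 / 28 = 0.11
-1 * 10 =-10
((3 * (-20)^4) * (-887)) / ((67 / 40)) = -17030400000 / 67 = -254185074.63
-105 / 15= -7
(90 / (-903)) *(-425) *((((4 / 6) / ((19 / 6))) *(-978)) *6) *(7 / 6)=-49878000 / 817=-61050.18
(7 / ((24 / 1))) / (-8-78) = -7 / 2064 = -0.00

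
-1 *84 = -84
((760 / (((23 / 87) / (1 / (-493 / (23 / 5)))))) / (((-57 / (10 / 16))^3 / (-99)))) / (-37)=1375 / 14532416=0.00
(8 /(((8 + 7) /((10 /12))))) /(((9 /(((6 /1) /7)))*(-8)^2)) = 1 /1512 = 0.00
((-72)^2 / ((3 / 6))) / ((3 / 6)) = 20736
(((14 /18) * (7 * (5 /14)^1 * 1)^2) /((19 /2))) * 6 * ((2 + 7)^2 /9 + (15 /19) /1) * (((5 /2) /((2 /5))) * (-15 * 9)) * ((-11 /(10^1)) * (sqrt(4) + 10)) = 120841875 /361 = 334742.04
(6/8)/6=1/8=0.12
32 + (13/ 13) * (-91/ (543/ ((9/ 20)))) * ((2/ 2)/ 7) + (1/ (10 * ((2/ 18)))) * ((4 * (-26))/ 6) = 59329/ 3620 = 16.39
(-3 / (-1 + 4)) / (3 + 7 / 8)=-8 / 31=-0.26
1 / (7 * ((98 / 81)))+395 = 271051 / 686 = 395.12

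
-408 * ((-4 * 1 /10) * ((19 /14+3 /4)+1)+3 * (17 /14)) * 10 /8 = -1224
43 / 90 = 0.48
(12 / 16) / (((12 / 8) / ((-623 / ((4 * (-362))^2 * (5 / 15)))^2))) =3493161 / 8792335327232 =0.00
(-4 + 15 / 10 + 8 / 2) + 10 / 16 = 17 / 8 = 2.12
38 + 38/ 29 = 1140/ 29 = 39.31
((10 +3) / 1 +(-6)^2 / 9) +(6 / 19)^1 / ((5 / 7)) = 1657 / 95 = 17.44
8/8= 1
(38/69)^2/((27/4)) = 5776/128547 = 0.04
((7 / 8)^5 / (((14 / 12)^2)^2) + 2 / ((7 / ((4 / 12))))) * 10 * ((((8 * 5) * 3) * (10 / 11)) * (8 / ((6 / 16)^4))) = 1024192000 / 6237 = 164212.28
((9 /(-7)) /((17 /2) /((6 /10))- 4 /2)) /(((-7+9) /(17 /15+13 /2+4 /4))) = -333 /730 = -0.46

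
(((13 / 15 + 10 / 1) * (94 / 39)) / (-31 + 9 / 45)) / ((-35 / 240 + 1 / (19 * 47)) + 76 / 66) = -109460368 / 129596103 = -0.84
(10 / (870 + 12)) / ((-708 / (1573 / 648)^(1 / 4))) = -5 * sqrt(11) * 26^(1 / 4) / 1873368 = -0.00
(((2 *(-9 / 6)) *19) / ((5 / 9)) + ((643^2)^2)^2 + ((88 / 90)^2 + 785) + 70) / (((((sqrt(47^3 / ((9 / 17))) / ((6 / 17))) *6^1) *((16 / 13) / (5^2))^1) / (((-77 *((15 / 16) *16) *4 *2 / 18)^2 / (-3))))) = -114019103584428723435792111249175 *sqrt(799) / 465394329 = -6925161803754413522426803.00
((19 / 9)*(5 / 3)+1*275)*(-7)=-52640 / 27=-1949.63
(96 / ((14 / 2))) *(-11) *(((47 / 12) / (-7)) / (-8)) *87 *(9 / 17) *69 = -33531.76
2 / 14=1 / 7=0.14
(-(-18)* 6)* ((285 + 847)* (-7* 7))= -5990544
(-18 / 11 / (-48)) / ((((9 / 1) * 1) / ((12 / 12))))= 1 / 264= 0.00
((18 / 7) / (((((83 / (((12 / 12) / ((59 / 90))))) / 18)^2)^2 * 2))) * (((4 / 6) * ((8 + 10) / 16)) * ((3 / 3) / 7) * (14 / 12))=7748409780000 / 4025487256076167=0.00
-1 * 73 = -73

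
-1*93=-93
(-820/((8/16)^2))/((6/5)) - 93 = -8479/3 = -2826.33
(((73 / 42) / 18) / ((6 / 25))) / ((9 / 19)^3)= 12517675 / 3306744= 3.79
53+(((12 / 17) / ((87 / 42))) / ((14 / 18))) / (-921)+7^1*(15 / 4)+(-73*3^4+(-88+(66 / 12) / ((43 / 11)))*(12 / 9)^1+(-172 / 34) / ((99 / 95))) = -15344838019889 / 2577204828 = -5954.06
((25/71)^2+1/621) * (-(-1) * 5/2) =982915/3130461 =0.31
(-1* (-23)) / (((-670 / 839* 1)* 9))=-19297 / 6030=-3.20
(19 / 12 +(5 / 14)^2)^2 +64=5784913 / 86436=66.93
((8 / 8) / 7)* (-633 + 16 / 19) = -12011 / 133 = -90.31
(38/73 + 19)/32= 1425/2336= 0.61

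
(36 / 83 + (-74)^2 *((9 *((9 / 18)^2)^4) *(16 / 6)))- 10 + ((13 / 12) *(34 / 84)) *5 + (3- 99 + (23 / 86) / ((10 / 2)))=1843991309 / 4496940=410.05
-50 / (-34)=25 / 17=1.47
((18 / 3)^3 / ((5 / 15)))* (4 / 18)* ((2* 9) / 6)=432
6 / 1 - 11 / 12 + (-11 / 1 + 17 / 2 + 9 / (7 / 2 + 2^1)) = 557 / 132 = 4.22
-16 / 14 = -8 / 7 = -1.14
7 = 7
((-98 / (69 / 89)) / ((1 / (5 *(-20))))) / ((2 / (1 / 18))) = 218050 / 621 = 351.13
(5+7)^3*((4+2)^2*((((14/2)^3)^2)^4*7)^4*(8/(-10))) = -160968251768589556100454300000000000000000000000000000000000000000000000000000000000000000.00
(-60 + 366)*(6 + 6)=3672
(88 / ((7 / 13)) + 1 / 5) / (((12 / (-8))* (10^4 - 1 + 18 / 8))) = -0.01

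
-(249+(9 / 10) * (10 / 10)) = -2499 / 10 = -249.90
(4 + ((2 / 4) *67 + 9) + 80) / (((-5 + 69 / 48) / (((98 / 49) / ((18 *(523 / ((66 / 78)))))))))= -22264 / 3487887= -0.01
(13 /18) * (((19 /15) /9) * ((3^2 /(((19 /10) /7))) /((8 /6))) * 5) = 455 /36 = 12.64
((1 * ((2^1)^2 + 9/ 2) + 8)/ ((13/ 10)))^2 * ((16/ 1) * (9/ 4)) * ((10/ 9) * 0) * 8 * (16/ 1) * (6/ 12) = 0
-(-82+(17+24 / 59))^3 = 55349900731 / 205379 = 269501.27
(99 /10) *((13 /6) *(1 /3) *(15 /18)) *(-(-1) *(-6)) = -143 /4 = -35.75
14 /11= 1.27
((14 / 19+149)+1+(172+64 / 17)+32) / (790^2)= 28949 / 50396075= 0.00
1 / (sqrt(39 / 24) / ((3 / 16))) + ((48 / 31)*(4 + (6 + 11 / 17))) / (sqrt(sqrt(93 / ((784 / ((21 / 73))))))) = 3*sqrt(26) / 104 + 5792*sqrt(3)*31^(3 / 4)*511^(1 / 4) / 16337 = 38.50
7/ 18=0.39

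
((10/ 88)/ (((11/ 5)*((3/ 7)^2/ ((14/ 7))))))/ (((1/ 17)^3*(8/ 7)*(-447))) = -42128975/ 7788528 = -5.41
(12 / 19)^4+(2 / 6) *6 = 281378 / 130321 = 2.16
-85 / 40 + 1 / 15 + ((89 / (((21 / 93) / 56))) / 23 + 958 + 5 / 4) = 5290489 / 2760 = 1916.84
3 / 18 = 1 / 6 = 0.17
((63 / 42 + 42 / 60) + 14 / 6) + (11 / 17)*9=2641 / 255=10.36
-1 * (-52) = 52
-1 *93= -93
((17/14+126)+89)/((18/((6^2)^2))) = 108972/7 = 15567.43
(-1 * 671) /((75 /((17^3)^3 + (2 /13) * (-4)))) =-344814015559321 /325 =-1060966201720.99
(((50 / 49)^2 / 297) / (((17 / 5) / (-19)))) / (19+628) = -237500 / 7843353903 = -0.00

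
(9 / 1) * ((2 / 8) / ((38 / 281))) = 2529 / 152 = 16.64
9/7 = 1.29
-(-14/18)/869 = 7/7821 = 0.00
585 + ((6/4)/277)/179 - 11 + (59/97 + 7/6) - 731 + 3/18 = -4474567379/28857306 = -155.06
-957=-957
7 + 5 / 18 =131 / 18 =7.28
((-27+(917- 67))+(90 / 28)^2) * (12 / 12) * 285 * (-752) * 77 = -96265203540 / 7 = -13752171934.29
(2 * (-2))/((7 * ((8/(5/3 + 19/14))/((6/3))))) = -127/294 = -0.43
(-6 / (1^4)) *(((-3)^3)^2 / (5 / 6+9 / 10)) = -32805 / 13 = -2523.46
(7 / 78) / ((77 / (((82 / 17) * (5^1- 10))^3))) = -34460500 / 2107677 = -16.35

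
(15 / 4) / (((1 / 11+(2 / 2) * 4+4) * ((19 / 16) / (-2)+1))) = 1320 / 1157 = 1.14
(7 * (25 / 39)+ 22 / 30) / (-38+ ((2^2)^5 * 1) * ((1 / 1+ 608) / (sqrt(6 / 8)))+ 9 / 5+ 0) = 184258 / 505565988815121+ 2116136960 * sqrt(3) / 505565988815121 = 0.00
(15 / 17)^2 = 0.78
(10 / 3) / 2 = 5 / 3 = 1.67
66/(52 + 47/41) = 2706/2179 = 1.24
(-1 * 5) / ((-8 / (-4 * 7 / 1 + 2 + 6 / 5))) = -31 / 2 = -15.50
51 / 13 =3.92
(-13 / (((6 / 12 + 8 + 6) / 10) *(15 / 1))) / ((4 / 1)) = -13 / 87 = -0.15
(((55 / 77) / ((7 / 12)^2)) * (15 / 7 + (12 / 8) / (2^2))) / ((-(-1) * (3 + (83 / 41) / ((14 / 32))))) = 0.69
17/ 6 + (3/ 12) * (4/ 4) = 37/ 12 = 3.08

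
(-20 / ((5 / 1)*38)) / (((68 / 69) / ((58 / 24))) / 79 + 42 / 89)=-4689677 / 21254483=-0.22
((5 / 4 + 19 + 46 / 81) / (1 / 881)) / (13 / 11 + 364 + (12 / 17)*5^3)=1111218515 / 27471636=40.45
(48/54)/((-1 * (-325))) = 8/2925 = 0.00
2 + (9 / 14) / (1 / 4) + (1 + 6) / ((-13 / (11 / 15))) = 5701 / 1365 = 4.18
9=9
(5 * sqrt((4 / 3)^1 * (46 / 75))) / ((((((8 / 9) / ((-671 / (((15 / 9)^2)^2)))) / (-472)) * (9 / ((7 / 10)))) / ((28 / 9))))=23278332 * sqrt(46) / 3125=50522.03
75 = 75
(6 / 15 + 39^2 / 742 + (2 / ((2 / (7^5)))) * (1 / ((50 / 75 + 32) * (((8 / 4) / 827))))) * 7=1578591643 / 1060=1489237.40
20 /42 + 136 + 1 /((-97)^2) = 26966215 /197589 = 136.48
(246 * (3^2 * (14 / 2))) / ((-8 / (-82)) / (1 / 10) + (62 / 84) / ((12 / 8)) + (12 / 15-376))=-200156670 / 4826753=-41.47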